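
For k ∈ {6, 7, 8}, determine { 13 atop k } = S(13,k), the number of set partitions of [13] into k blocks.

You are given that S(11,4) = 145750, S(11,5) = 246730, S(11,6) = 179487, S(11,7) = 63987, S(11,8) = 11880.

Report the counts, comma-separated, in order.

row 12: T[12][5]=5·246730+145750=1379400  T[12][6]=6·179487+246730=1323652  T[12][7]=7·63987+179487=627396  T[12][8]=8·11880+63987=159027
row 13: T[13][6]=6·1323652+1379400=9321312  T[13][7]=7·627396+1323652=5715424  T[13][8]=8·159027+627396=1899612
Read S(13,6) = 9321312, S(13,7) = 5715424, S(13,8) = 1899612.

9321312, 5715424, 1899612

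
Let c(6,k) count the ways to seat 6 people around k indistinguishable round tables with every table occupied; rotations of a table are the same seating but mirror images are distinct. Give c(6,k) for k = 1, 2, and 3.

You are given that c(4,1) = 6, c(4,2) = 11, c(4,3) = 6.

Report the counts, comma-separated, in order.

@5  (5,1):6·4+0→24, (5,2):11·4+6→50, (5,3):6·4+11→35
@6  (6,1):24·5+0→120, (6,2):50·5+24→274, (6,3):35·5+50→225
Read c(6,1) = 120, c(6,2) = 274, c(6,3) = 225.

120, 274, 225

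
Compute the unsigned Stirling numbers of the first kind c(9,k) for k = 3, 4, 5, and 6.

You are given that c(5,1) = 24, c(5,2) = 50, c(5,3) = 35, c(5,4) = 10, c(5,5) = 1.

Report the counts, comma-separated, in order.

[6] T[6,1]:5*24+0=120 · T[6,2]:5*50+24=274 · T[6,3]:5*35+50=225 · T[6,4]:5*10+35=85 · T[6,5]:5*1+10=15 · T[6,6]:5*0+1=1
[7] T[7,1]:6*120+0=720 · T[7,2]:6*274+120=1764 · T[7,3]:6*225+274=1624 · T[7,4]:6*85+225=735 · T[7,5]:6*15+85=175 · T[7,6]:6*1+15=21
[8] T[8,2]:7*1764+720=13068 · T[8,3]:7*1624+1764=13132 · T[8,4]:7*735+1624=6769 · T[8,5]:7*175+735=1960 · T[8,6]:7*21+175=322
[9] T[9,3]:8*13132+13068=118124 · T[9,4]:8*6769+13132=67284 · T[9,5]:8*1960+6769=22449 · T[9,6]:8*322+1960=4536
Read c(9,3) = 118124, c(9,4) = 67284, c(9,5) = 22449, c(9,6) = 4536.

118124, 67284, 22449, 4536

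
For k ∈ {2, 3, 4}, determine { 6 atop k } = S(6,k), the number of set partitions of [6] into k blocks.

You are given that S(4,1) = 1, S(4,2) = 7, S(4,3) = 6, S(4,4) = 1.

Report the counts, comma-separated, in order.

row 5: T[5][1]=1·1+0=1  T[5][2]=2·7+1=15  T[5][3]=3·6+7=25  T[5][4]=4·1+6=10
row 6: T[6][2]=2·15+1=31  T[6][3]=3·25+15=90  T[6][4]=4·10+25=65
Read S(6,2) = 31, S(6,3) = 90, S(6,4) = 65.

31, 90, 65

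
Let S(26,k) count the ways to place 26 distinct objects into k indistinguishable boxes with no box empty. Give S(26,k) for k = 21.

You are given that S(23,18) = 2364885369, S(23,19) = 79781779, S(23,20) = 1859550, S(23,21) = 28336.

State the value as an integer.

[24] T[24,19]:19*79781779+2364885369=3880739170 · T[24,20]:20*1859550+79781779=116972779 · T[24,21]:21*28336+1859550=2454606
[25] T[25,20]:20*116972779+3880739170=6220194750 · T[25,21]:21*2454606+116972779=168519505
[26] T[26,21]:21*168519505+6220194750=9759104355
Read S(26,21) = 9759104355.

9759104355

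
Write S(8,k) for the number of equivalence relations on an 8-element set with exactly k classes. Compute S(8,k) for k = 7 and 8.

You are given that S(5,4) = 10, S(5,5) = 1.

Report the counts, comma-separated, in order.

28, 1

i=6: T(6,5)=10+5·1=15 | T(6,6)=1+6·0=1
i=7: T(7,6)=15+6·1=21 | T(7,7)=1+7·0=1
i=8: T(8,7)=21+7·1=28 | T(8,8)=1+8·0=1
Read S(8,7) = 28, S(8,8) = 1.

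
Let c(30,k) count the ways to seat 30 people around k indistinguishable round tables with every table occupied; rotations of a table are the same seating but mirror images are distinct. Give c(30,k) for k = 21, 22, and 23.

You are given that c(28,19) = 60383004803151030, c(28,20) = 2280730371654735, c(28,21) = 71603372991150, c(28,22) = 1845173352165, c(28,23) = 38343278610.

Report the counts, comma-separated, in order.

[29] T[29,20]:28*2280730371654735+60383004803151030=124243455209483610 · T[29,21]:28*71603372991150+2280730371654735=4285624815406935 · T[29,22]:28*1845173352165+71603372991150=123268226851770 · T[29,23]:28*38343278610+1845173352165=2918785153245
[30] T[30,21]:29*4285624815406935+124243455209483610=248526574856284725 · T[30,22]:29*123268226851770+4285624815406935=7860403394108265 · T[30,23]:29*2918785153245+123268226851770=207912996295875
Read c(30,21) = 248526574856284725, c(30,22) = 7860403394108265, c(30,23) = 207912996295875.

248526574856284725, 7860403394108265, 207912996295875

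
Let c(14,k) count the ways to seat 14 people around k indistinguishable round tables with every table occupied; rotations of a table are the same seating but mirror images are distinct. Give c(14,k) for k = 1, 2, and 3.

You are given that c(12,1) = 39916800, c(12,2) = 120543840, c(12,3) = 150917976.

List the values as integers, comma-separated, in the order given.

6227020800, 19802759040, 26596717056

row 13: T[13][1]=12·39916800+0=479001600  T[13][2]=12·120543840+39916800=1486442880  T[13][3]=12·150917976+120543840=1931559552
row 14: T[14][1]=13·479001600+0=6227020800  T[14][2]=13·1486442880+479001600=19802759040  T[14][3]=13·1931559552+1486442880=26596717056
Read c(14,1) = 6227020800, c(14,2) = 19802759040, c(14,3) = 26596717056.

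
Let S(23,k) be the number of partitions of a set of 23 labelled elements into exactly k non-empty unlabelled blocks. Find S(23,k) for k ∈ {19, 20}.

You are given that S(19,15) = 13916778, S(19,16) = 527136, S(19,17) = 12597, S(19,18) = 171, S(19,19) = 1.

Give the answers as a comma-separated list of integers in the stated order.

79781779, 1859550

row 20: T[20][16]=16·527136+13916778=22350954  T[20][17]=17·12597+527136=741285  T[20][18]=18·171+12597=15675  T[20][19]=19·1+171=190  T[20][20]=20·0+1=1
row 21: T[21][17]=17·741285+22350954=34952799  T[21][18]=18·15675+741285=1023435  T[21][19]=19·190+15675=19285  T[21][20]=20·1+190=210
row 22: T[22][18]=18·1023435+34952799=53374629  T[22][19]=19·19285+1023435=1389850  T[22][20]=20·210+19285=23485
row 23: T[23][19]=19·1389850+53374629=79781779  T[23][20]=20·23485+1389850=1859550
Read S(23,19) = 79781779, S(23,20) = 1859550.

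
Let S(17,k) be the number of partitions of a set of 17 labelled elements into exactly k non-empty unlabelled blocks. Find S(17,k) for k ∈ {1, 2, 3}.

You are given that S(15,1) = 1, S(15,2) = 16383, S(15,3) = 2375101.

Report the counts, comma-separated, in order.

@16  (16,1):1·1+0→1, (16,2):16383·2+1→32767, (16,3):2375101·3+16383→7141686
@17  (17,1):1·1+0→1, (17,2):32767·2+1→65535, (17,3):7141686·3+32767→21457825
Read S(17,1) = 1, S(17,2) = 65535, S(17,3) = 21457825.

1, 65535, 21457825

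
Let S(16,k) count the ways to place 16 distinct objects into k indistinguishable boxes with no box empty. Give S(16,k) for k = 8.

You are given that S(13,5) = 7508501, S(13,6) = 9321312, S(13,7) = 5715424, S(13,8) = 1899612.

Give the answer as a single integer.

r14: T_14,6=6×9321312+7508501=63436373; T_14,7=7×5715424+9321312=49329280; T_14,8=8×1899612+5715424=20912320
r15: T_15,7=7×49329280+63436373=408741333; T_15,8=8×20912320+49329280=216627840
r16: T_16,8=8×216627840+408741333=2141764053
Read S(16,8) = 2141764053.

2141764053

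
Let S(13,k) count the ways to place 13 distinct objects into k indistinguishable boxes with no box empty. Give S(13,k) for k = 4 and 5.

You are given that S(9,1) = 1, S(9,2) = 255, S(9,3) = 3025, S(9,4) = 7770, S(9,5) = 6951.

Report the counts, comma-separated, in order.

@10  (10,1):1·1+0→1, (10,2):255·2+1→511, (10,3):3025·3+255→9330, (10,4):7770·4+3025→34105, (10,5):6951·5+7770→42525
@11  (11,2):511·2+1→1023, (11,3):9330·3+511→28501, (11,4):34105·4+9330→145750, (11,5):42525·5+34105→246730
@12  (12,3):28501·3+1023→86526, (12,4):145750·4+28501→611501, (12,5):246730·5+145750→1379400
@13  (13,4):611501·4+86526→2532530, (13,5):1379400·5+611501→7508501
Read S(13,4) = 2532530, S(13,5) = 7508501.

2532530, 7508501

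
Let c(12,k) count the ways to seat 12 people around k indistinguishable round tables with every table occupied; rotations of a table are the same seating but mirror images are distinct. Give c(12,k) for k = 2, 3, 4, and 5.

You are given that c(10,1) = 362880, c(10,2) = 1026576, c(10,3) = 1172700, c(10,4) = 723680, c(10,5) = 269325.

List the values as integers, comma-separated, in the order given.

120543840, 150917976, 105258076, 45995730

r11: T_11,1=10×362880+0=3628800; T_11,2=10×1026576+362880=10628640; T_11,3=10×1172700+1026576=12753576; T_11,4=10×723680+1172700=8409500; T_11,5=10×269325+723680=3416930
r12: T_12,2=11×10628640+3628800=120543840; T_12,3=11×12753576+10628640=150917976; T_12,4=11×8409500+12753576=105258076; T_12,5=11×3416930+8409500=45995730
Read c(12,2) = 120543840, c(12,3) = 150917976, c(12,4) = 105258076, c(12,5) = 45995730.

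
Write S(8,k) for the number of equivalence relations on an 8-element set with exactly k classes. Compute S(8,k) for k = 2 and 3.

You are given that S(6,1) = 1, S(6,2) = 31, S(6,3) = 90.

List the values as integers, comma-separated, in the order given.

r7: T_7,1=1×1+0=1; T_7,2=2×31+1=63; T_7,3=3×90+31=301
r8: T_8,2=2×63+1=127; T_8,3=3×301+63=966
Read S(8,2) = 127, S(8,3) = 966.

127, 966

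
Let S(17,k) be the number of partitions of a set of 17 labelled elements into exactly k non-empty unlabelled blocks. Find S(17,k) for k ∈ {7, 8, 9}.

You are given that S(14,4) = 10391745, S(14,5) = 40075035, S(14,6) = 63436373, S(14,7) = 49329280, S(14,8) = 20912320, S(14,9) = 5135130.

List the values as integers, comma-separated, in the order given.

row 15: T[15][5]=5·40075035+10391745=210766920  T[15][6]=6·63436373+40075035=420693273  T[15][7]=7·49329280+63436373=408741333  T[15][8]=8·20912320+49329280=216627840  T[15][9]=9·5135130+20912320=67128490
row 16: T[16][6]=6·420693273+210766920=2734926558  T[16][7]=7·408741333+420693273=3281882604  T[16][8]=8·216627840+408741333=2141764053  T[16][9]=9·67128490+216627840=820784250
row 17: T[17][7]=7·3281882604+2734926558=25708104786  T[17][8]=8·2141764053+3281882604=20415995028  T[17][9]=9·820784250+2141764053=9528822303
Read S(17,7) = 25708104786, S(17,8) = 20415995028, S(17,9) = 9528822303.

25708104786, 20415995028, 9528822303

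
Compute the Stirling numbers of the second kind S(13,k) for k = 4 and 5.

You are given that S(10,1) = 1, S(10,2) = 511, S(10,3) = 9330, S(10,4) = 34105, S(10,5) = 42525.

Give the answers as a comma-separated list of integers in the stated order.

2532530, 7508501

row 11: T[11][2]=2·511+1=1023  T[11][3]=3·9330+511=28501  T[11][4]=4·34105+9330=145750  T[11][5]=5·42525+34105=246730
row 12: T[12][3]=3·28501+1023=86526  T[12][4]=4·145750+28501=611501  T[12][5]=5·246730+145750=1379400
row 13: T[13][4]=4·611501+86526=2532530  T[13][5]=5·1379400+611501=7508501
Read S(13,4) = 2532530, S(13,5) = 7508501.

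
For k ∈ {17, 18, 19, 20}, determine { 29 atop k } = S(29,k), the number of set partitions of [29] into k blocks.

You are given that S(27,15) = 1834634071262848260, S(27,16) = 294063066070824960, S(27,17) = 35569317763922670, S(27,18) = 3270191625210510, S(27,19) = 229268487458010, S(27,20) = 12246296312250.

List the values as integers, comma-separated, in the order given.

[28] T[28,16]:16*294063066070824960+1834634071262848260=6539643128396047620 · T[28,17]:17*35569317763922670+294063066070824960=898741468057510350 · T[28,18]:18*3270191625210510+35569317763922670=94432767017711850 · T[28,19]:19*229268487458010+3270191625210510=7626292886912700 · T[28,20]:20*12246296312250+229268487458010=474194413703010
[29] T[29,17]:17*898741468057510350+6539643128396047620=21818248085373723570 · T[29,18]:18*94432767017711850+898741468057510350=2598531274376323650 · T[29,19]:19*7626292886912700+94432767017711850=239332331869053150 · T[29,20]:20*474194413703010+7626292886912700=17110181160972900
Read S(29,17) = 21818248085373723570, S(29,18) = 2598531274376323650, S(29,19) = 239332331869053150, S(29,20) = 17110181160972900.

21818248085373723570, 2598531274376323650, 239332331869053150, 17110181160972900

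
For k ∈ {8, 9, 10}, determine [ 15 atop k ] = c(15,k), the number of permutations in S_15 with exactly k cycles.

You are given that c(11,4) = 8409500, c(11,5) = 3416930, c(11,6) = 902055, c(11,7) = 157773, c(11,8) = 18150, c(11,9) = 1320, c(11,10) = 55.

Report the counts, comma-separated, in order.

2681453775, 368411615, 37312275

[12] T[12,5]:11*3416930+8409500=45995730 · T[12,6]:11*902055+3416930=13339535 · T[12,7]:11*157773+902055=2637558 · T[12,8]:11*18150+157773=357423 · T[12,9]:11*1320+18150=32670 · T[12,10]:11*55+1320=1925
[13] T[13,6]:12*13339535+45995730=206070150 · T[13,7]:12*2637558+13339535=44990231 · T[13,8]:12*357423+2637558=6926634 · T[13,9]:12*32670+357423=749463 · T[13,10]:12*1925+32670=55770
[14] T[14,7]:13*44990231+206070150=790943153 · T[14,8]:13*6926634+44990231=135036473 · T[14,9]:13*749463+6926634=16669653 · T[14,10]:13*55770+749463=1474473
[15] T[15,8]:14*135036473+790943153=2681453775 · T[15,9]:14*16669653+135036473=368411615 · T[15,10]:14*1474473+16669653=37312275
Read c(15,8) = 2681453775, c(15,9) = 368411615, c(15,10) = 37312275.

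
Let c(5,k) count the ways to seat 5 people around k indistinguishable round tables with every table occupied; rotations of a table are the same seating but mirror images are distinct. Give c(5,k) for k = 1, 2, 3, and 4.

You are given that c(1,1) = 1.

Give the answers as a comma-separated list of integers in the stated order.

24, 50, 35, 10

@2  (2,1):1·1+0→1, (2,2):0·1+1→1
@3  (3,1):1·2+0→2, (3,2):1·2+1→3, (3,3):0·2+1→1
@4  (4,1):2·3+0→6, (4,2):3·3+2→11, (4,3):1·3+3→6, (4,4):0·3+1→1
@5  (5,1):6·4+0→24, (5,2):11·4+6→50, (5,3):6·4+11→35, (5,4):1·4+6→10
Read c(5,1) = 24, c(5,2) = 50, c(5,3) = 35, c(5,4) = 10.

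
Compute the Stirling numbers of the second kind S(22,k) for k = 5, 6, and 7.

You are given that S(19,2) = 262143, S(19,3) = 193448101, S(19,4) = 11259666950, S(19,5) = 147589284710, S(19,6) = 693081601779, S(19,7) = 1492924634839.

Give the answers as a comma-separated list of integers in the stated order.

19137821912055, 163305339345225, 602762379967440

r20: T_20,3=3×193448101+262143=580606446; T_20,4=4×11259666950+193448101=45232115901; T_20,5=5×147589284710+11259666950=749206090500; T_20,6=6×693081601779+147589284710=4306078895384; T_20,7=7×1492924634839+693081601779=11143554045652
r21: T_21,4=4×45232115901+580606446=181509070050; T_21,5=5×749206090500+45232115901=3791262568401; T_21,6=6×4306078895384+749206090500=26585679462804; T_21,7=7×11143554045652+4306078895384=82310957214948
r22: T_22,5=5×3791262568401+181509070050=19137821912055; T_22,6=6×26585679462804+3791262568401=163305339345225; T_22,7=7×82310957214948+26585679462804=602762379967440
Read S(22,5) = 19137821912055, S(22,6) = 163305339345225, S(22,7) = 602762379967440.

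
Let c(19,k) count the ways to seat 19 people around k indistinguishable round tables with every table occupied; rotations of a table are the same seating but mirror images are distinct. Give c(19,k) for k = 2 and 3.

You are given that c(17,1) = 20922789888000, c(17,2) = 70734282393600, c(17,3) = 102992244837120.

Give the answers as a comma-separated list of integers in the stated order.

22376988058521600, 34012249593822720

r18: T_18,1=17×20922789888000+0=355687428096000; T_18,2=17×70734282393600+20922789888000=1223405590579200; T_18,3=17×102992244837120+70734282393600=1821602444624640
r19: T_19,2=18×1223405590579200+355687428096000=22376988058521600; T_19,3=18×1821602444624640+1223405590579200=34012249593822720
Read c(19,2) = 22376988058521600, c(19,3) = 34012249593822720.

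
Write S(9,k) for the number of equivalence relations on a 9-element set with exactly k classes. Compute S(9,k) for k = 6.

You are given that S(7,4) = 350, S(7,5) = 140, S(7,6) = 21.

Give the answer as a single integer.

2646

r8: T_8,5=5×140+350=1050; T_8,6=6×21+140=266
r9: T_9,6=6×266+1050=2646
Read S(9,6) = 2646.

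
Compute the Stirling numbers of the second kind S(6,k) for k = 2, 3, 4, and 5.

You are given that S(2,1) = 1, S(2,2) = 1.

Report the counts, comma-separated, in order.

[3] T[3,1]:1*1+0=1 · T[3,2]:2*1+1=3 · T[3,3]:3*0+1=1
[4] T[4,1]:1*1+0=1 · T[4,2]:2*3+1=7 · T[4,3]:3*1+3=6 · T[4,4]:4*0+1=1
[5] T[5,1]:1*1+0=1 · T[5,2]:2*7+1=15 · T[5,3]:3*6+7=25 · T[5,4]:4*1+6=10 · T[5,5]:5*0+1=1
[6] T[6,2]:2*15+1=31 · T[6,3]:3*25+15=90 · T[6,4]:4*10+25=65 · T[6,5]:5*1+10=15
Read S(6,2) = 31, S(6,3) = 90, S(6,4) = 65, S(6,5) = 15.

31, 90, 65, 15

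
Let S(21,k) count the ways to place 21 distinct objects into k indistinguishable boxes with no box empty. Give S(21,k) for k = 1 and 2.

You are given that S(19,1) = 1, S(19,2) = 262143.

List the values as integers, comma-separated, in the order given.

1, 1048575

i=20: T(20,1)=0+1·1=1 | T(20,2)=1+2·262143=524287
i=21: T(21,1)=0+1·1=1 | T(21,2)=1+2·524287=1048575
Read S(21,1) = 1, S(21,2) = 1048575.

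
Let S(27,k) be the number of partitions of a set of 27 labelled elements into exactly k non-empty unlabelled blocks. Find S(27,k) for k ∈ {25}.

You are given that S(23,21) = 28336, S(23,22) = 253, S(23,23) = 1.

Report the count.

r24: T_24,22=22×253+28336=33902; T_24,23=23×1+253=276; T_24,24=24×0+1=1
r25: T_25,23=23×276+33902=40250; T_25,24=24×1+276=300; T_25,25=25×0+1=1
r26: T_26,24=24×300+40250=47450; T_26,25=25×1+300=325
r27: T_27,25=25×325+47450=55575
Read S(27,25) = 55575.

55575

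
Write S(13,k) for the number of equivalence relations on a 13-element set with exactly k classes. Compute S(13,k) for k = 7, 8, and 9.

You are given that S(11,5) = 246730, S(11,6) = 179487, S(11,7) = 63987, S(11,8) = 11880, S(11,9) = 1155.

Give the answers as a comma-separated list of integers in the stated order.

row 12: T[12][6]=6·179487+246730=1323652  T[12][7]=7·63987+179487=627396  T[12][8]=8·11880+63987=159027  T[12][9]=9·1155+11880=22275
row 13: T[13][7]=7·627396+1323652=5715424  T[13][8]=8·159027+627396=1899612  T[13][9]=9·22275+159027=359502
Read S(13,7) = 5715424, S(13,8) = 1899612, S(13,9) = 359502.

5715424, 1899612, 359502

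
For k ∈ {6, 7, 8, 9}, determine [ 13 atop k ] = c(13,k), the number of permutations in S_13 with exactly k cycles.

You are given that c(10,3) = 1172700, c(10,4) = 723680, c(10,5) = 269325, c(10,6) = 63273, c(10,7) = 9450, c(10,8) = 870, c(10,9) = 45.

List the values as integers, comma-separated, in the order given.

@11  (11,4):723680·10+1172700→8409500, (11,5):269325·10+723680→3416930, (11,6):63273·10+269325→902055, (11,7):9450·10+63273→157773, (11,8):870·10+9450→18150, (11,9):45·10+870→1320
@12  (12,5):3416930·11+8409500→45995730, (12,6):902055·11+3416930→13339535, (12,7):157773·11+902055→2637558, (12,8):18150·11+157773→357423, (12,9):1320·11+18150→32670
@13  (13,6):13339535·12+45995730→206070150, (13,7):2637558·12+13339535→44990231, (13,8):357423·12+2637558→6926634, (13,9):32670·12+357423→749463
Read c(13,6) = 206070150, c(13,7) = 44990231, c(13,8) = 6926634, c(13,9) = 749463.

206070150, 44990231, 6926634, 749463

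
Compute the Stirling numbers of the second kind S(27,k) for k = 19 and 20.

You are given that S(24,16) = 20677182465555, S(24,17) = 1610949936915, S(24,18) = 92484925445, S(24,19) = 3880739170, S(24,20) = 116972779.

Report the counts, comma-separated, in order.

229268487458010, 12246296312250

r25: T_25,17=17×1610949936915+20677182465555=48063331393110; T_25,18=18×92484925445+1610949936915=3275678594925; T_25,19=19×3880739170+92484925445=166218969675; T_25,20=20×116972779+3880739170=6220194750
r26: T_26,18=18×3275678594925+48063331393110=107025546101760; T_26,19=19×166218969675+3275678594925=6433839018750; T_26,20=20×6220194750+166218969675=290622864675
r27: T_27,19=19×6433839018750+107025546101760=229268487458010; T_27,20=20×290622864675+6433839018750=12246296312250
Read S(27,19) = 229268487458010, S(27,20) = 12246296312250.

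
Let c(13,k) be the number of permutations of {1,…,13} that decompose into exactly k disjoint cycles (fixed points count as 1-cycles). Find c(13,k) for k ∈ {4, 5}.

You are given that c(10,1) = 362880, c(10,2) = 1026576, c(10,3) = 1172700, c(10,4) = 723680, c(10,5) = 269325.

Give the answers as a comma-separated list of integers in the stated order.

1414014888, 657206836

r11: T_11,2=10×1026576+362880=10628640; T_11,3=10×1172700+1026576=12753576; T_11,4=10×723680+1172700=8409500; T_11,5=10×269325+723680=3416930
r12: T_12,3=11×12753576+10628640=150917976; T_12,4=11×8409500+12753576=105258076; T_12,5=11×3416930+8409500=45995730
r13: T_13,4=12×105258076+150917976=1414014888; T_13,5=12×45995730+105258076=657206836
Read c(13,4) = 1414014888, c(13,5) = 657206836.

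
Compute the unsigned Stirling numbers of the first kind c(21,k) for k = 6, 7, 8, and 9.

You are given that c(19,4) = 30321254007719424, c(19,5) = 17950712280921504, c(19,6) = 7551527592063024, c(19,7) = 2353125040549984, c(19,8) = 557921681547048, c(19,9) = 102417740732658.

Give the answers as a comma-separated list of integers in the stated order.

@20  (20,5):17950712280921504·19+30321254007719424→371384787345228000, (20,6):7551527592063024·19+17950712280921504→161429736530118960, (20,7):2353125040549984·19+7551527592063024→52260903362512720, (20,8):557921681547048·19+2353125040549984→12953636989943896, (20,9):102417740732658·19+557921681547048→2503858755467550
@21  (21,6):161429736530118960·20+371384787345228000→3599979517947607200, (21,7):52260903362512720·20+161429736530118960→1206647803780373360, (21,8):12953636989943896·20+52260903362512720→311333643161390640, (21,9):2503858755467550·20+12953636989943896→63030812099294896
Read c(21,6) = 3599979517947607200, c(21,7) = 1206647803780373360, c(21,8) = 311333643161390640, c(21,9) = 63030812099294896.

3599979517947607200, 1206647803780373360, 311333643161390640, 63030812099294896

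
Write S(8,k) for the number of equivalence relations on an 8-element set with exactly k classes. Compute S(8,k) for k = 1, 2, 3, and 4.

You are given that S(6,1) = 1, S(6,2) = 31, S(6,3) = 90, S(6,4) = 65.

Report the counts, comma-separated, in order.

1, 127, 966, 1701

@7  (7,1):1·1+0→1, (7,2):31·2+1→63, (7,3):90·3+31→301, (7,4):65·4+90→350
@8  (8,1):1·1+0→1, (8,2):63·2+1→127, (8,3):301·3+63→966, (8,4):350·4+301→1701
Read S(8,1) = 1, S(8,2) = 127, S(8,3) = 966, S(8,4) = 1701.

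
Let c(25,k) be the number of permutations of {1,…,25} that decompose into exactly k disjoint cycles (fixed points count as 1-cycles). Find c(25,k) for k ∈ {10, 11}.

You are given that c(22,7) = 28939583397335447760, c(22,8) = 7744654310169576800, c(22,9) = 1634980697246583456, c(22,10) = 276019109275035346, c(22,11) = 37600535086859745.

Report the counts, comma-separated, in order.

[23] T[23,8]:22*7744654310169576800+28939583397335447760=199321978221066137360 · T[23,9]:22*1634980697246583456+7744654310169576800=43714229649594412832 · T[23,10]:22*276019109275035346+1634980697246583456=7707401101297361068 · T[23,11]:22*37600535086859745+276019109275035346=1103230881185949736
[24] T[24,9]:23*43714229649594412832+199321978221066137360=1204749260161737632496 · T[24,10]:23*7707401101297361068+43714229649594412832=220984454979433717396 · T[24,11]:23*1103230881185949736+7707401101297361068=33081711368574204996
[25] T[25,10]:24*220984454979433717396+1204749260161737632496=6508376179668146850000 · T[25,11]:24*33081711368574204996+220984454979433717396=1014945527825214637300
Read c(25,10) = 6508376179668146850000, c(25,11) = 1014945527825214637300.

6508376179668146850000, 1014945527825214637300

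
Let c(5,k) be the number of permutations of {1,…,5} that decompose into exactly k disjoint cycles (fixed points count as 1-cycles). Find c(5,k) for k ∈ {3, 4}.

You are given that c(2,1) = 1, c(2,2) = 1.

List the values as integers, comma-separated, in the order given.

row 3: T[3][1]=2·1+0=2  T[3][2]=2·1+1=3  T[3][3]=2·0+1=1
row 4: T[4][2]=3·3+2=11  T[4][3]=3·1+3=6  T[4][4]=3·0+1=1
row 5: T[5][3]=4·6+11=35  T[5][4]=4·1+6=10
Read c(5,3) = 35, c(5,4) = 10.

35, 10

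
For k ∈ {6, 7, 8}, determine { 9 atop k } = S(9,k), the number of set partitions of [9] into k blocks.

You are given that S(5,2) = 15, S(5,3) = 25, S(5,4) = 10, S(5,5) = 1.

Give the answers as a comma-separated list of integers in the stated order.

2646, 462, 36

row 6: T[6][3]=3·25+15=90  T[6][4]=4·10+25=65  T[6][5]=5·1+10=15  T[6][6]=6·0+1=1
row 7: T[7][4]=4·65+90=350  T[7][5]=5·15+65=140  T[7][6]=6·1+15=21  T[7][7]=7·0+1=1
row 8: T[8][5]=5·140+350=1050  T[8][6]=6·21+140=266  T[8][7]=7·1+21=28  T[8][8]=8·0+1=1
row 9: T[9][6]=6·266+1050=2646  T[9][7]=7·28+266=462  T[9][8]=8·1+28=36
Read S(9,6) = 2646, S(9,7) = 462, S(9,8) = 36.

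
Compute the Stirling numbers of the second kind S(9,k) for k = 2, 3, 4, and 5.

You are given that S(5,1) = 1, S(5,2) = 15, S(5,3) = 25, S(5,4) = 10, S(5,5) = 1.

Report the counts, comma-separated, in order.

255, 3025, 7770, 6951

r6: T_6,1=1×1+0=1; T_6,2=2×15+1=31; T_6,3=3×25+15=90; T_6,4=4×10+25=65; T_6,5=5×1+10=15
r7: T_7,1=1×1+0=1; T_7,2=2×31+1=63; T_7,3=3×90+31=301; T_7,4=4×65+90=350; T_7,5=5×15+65=140
r8: T_8,1=1×1+0=1; T_8,2=2×63+1=127; T_8,3=3×301+63=966; T_8,4=4×350+301=1701; T_8,5=5×140+350=1050
r9: T_9,2=2×127+1=255; T_9,3=3×966+127=3025; T_9,4=4×1701+966=7770; T_9,5=5×1050+1701=6951
Read S(9,2) = 255, S(9,3) = 3025, S(9,4) = 7770, S(9,5) = 6951.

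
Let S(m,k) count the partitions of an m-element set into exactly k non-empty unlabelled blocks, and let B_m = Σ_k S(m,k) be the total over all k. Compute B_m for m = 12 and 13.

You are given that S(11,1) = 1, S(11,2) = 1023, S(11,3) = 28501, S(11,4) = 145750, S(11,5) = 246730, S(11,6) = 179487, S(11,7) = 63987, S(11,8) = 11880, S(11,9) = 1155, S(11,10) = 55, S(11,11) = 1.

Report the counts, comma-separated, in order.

r12: T_12,1=1×1+0=1; T_12,2=2×1023+1=2047; T_12,3=3×28501+1023=86526; T_12,4=4×145750+28501=611501; T_12,5=5×246730+145750=1379400; T_12,6=6×179487+246730=1323652; T_12,7=7×63987+179487=627396; T_12,8=8×11880+63987=159027; T_12,9=9×1155+11880=22275; T_12,10=10×55+1155=1705; T_12,11=11×1+55=66; T_12,12=12×0+1=1
r13: T_13,1=1×1+0=1; T_13,2=2×2047+1=4095; T_13,3=3×86526+2047=261625; T_13,4=4×611501+86526=2532530; T_13,5=5×1379400+611501=7508501; T_13,6=6×1323652+1379400=9321312; T_13,7=7×627396+1323652=5715424; T_13,8=8×159027+627396=1899612; T_13,9=9×22275+159027=359502; T_13,10=10×1705+22275=39325; T_13,11=11×66+1705=2431; T_13,12=12×1+66=78; T_13,13=13×0+1=1
B_12 = ΣS(12,k) = 1+2047+86526+611501+1379400+1323652+627396+159027+22275+1705+66+1 = 4213597
B_13 = ΣS(13,k) = 1+4095+261625+2532530+7508501+9321312+5715424+1899612+359502+39325+2431+78+1 = 27644437

4213597, 27644437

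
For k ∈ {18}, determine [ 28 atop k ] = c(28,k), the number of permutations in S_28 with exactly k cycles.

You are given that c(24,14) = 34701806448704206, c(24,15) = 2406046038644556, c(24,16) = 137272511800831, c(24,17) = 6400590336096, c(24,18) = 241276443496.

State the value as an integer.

1340675942971287195

row 25: T[25][15]=24·2406046038644556+34701806448704206=92446911376173550  T[25][16]=24·137272511800831+2406046038644556=5700586321864500  T[25][17]=24·6400590336096+137272511800831=290886679867135  T[25][18]=24·241276443496+6400590336096=12191224980000
row 26: T[26][16]=25·5700586321864500+92446911376173550=234961569422786050  T[26][17]=25·290886679867135+5700586321864500=12972753318542875  T[26][18]=25·12191224980000+290886679867135=595667304367135
row 27: T[27][17]=26·12972753318542875+234961569422786050=572253155704900800  T[27][18]=26·595667304367135+12972753318542875=28460103232088385
row 28: T[28][18]=27·28460103232088385+572253155704900800=1340675942971287195
Read c(28,18) = 1340675942971287195.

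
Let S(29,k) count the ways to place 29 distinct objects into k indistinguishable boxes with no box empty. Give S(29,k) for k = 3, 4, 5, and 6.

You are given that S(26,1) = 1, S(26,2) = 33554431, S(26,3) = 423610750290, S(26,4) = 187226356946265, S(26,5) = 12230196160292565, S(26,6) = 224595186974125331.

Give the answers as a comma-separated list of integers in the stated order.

i=27: T(27,1)=0+1·1=1 | T(27,2)=1+2·33554431=67108863 | T(27,3)=33554431+3·423610750290=1270865805301 | T(27,4)=423610750290+4·187226356946265=749329038535350 | T(27,5)=187226356946265+5·12230196160292565=61338207158409090 | T(27,6)=12230196160292565+6·224595186974125331=1359801318005044551
i=28: T(28,2)=1+2·67108863=134217727 | T(28,3)=67108863+3·1270865805301=3812664524766 | T(28,4)=1270865805301+4·749329038535350=2998587019946701 | T(28,5)=749329038535350+5·61338207158409090=307440364830580800 | T(28,6)=61338207158409090+6·1359801318005044551=8220146115188676396
i=29: T(29,3)=134217727+3·3812664524766=11438127792025 | T(29,4)=3812664524766+4·2998587019946701=11998160744311570 | T(29,5)=2998587019946701+5·307440364830580800=1540200411172850701 | T(29,6)=307440364830580800+6·8220146115188676396=49628317055962639176
Read S(29,3) = 11438127792025, S(29,4) = 11998160744311570, S(29,5) = 1540200411172850701, S(29,6) = 49628317055962639176.

11438127792025, 11998160744311570, 1540200411172850701, 49628317055962639176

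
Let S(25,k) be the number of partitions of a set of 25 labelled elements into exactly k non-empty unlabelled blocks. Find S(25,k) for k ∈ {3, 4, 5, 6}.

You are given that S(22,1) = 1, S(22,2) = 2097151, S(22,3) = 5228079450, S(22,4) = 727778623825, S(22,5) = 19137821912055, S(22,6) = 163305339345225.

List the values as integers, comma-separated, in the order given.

141197991025, 46771289738810, 2436684974110751, 37026417000002430

@23  (23,1):1·1+0→1, (23,2):2097151·2+1→4194303, (23,3):5228079450·3+2097151→15686335501, (23,4):727778623825·4+5228079450→2916342574750, (23,5):19137821912055·5+727778623825→96416888184100, (23,6):163305339345225·6+19137821912055→998969857983405
@24  (24,2):4194303·2+1→8388607, (24,3):15686335501·3+4194303→47063200806, (24,4):2916342574750·4+15686335501→11681056634501, (24,5):96416888184100·5+2916342574750→485000783495250, (24,6):998969857983405·6+96416888184100→6090236036084530
@25  (25,3):47063200806·3+8388607→141197991025, (25,4):11681056634501·4+47063200806→46771289738810, (25,5):485000783495250·5+11681056634501→2436684974110751, (25,6):6090236036084530·6+485000783495250→37026417000002430
Read S(25,3) = 141197991025, S(25,4) = 46771289738810, S(25,5) = 2436684974110751, S(25,6) = 37026417000002430.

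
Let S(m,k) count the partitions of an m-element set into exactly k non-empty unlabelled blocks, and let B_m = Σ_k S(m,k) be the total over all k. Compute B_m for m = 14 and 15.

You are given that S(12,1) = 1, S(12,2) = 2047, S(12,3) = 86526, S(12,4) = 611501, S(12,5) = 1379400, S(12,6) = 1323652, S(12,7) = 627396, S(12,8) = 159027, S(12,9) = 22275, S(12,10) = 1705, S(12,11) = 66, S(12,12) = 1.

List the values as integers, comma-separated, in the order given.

190899322, 1382958545

[13] T[13,1]:1*1+0=1 · T[13,2]:2*2047+1=4095 · T[13,3]:3*86526+2047=261625 · T[13,4]:4*611501+86526=2532530 · T[13,5]:5*1379400+611501=7508501 · T[13,6]:6*1323652+1379400=9321312 · T[13,7]:7*627396+1323652=5715424 · T[13,8]:8*159027+627396=1899612 · T[13,9]:9*22275+159027=359502 · T[13,10]:10*1705+22275=39325 · T[13,11]:11*66+1705=2431 · T[13,12]:12*1+66=78 · T[13,13]:13*0+1=1
[14] T[14,1]:1*1+0=1 · T[14,2]:2*4095+1=8191 · T[14,3]:3*261625+4095=788970 · T[14,4]:4*2532530+261625=10391745 · T[14,5]:5*7508501+2532530=40075035 · T[14,6]:6*9321312+7508501=63436373 · T[14,7]:7*5715424+9321312=49329280 · T[14,8]:8*1899612+5715424=20912320 · T[14,9]:9*359502+1899612=5135130 · T[14,10]:10*39325+359502=752752 · T[14,11]:11*2431+39325=66066 · T[14,12]:12*78+2431=3367 · T[14,13]:13*1+78=91 · T[14,14]:14*0+1=1
[15] T[15,1]:1*1+0=1 · T[15,2]:2*8191+1=16383 · T[15,3]:3*788970+8191=2375101 · T[15,4]:4*10391745+788970=42355950 · T[15,5]:5*40075035+10391745=210766920 · T[15,6]:6*63436373+40075035=420693273 · T[15,7]:7*49329280+63436373=408741333 · T[15,8]:8*20912320+49329280=216627840 · T[15,9]:9*5135130+20912320=67128490 · T[15,10]:10*752752+5135130=12662650 · T[15,11]:11*66066+752752=1479478 · T[15,12]:12*3367+66066=106470 · T[15,13]:13*91+3367=4550 · T[15,14]:14*1+91=105 · T[15,15]:15*0+1=1
B_14 = ΣS(14,k) = 1+8191+788970+10391745+40075035+63436373+49329280+20912320+5135130+752752+66066+3367+91+1 = 190899322
B_15 = ΣS(15,k) = 1+16383+2375101+42355950+210766920+420693273+408741333+216627840+67128490+12662650+1479478+106470+4550+105+1 = 1382958545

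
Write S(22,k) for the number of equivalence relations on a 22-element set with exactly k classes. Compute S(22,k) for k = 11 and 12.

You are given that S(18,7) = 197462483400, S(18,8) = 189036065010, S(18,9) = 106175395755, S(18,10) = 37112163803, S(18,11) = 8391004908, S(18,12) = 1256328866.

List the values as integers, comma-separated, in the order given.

366282500870286, 108823356051137

[19] T[19,8]:8*189036065010+197462483400=1709751003480 · T[19,9]:9*106175395755+189036065010=1144614626805 · T[19,10]:10*37112163803+106175395755=477297033785 · T[19,11]:11*8391004908+37112163803=129413217791 · T[19,12]:12*1256328866+8391004908=23466951300
[20] T[20,9]:9*1144614626805+1709751003480=12011282644725 · T[20,10]:10*477297033785+1144614626805=5917584964655 · T[20,11]:11*129413217791+477297033785=1900842429486 · T[20,12]:12*23466951300+129413217791=411016633391
[21] T[21,10]:10*5917584964655+12011282644725=71187132291275 · T[21,11]:11*1900842429486+5917584964655=26826851689001 · T[21,12]:12*411016633391+1900842429486=6833042030178
[22] T[22,11]:11*26826851689001+71187132291275=366282500870286 · T[22,12]:12*6833042030178+26826851689001=108823356051137
Read S(22,11) = 366282500870286, S(22,12) = 108823356051137.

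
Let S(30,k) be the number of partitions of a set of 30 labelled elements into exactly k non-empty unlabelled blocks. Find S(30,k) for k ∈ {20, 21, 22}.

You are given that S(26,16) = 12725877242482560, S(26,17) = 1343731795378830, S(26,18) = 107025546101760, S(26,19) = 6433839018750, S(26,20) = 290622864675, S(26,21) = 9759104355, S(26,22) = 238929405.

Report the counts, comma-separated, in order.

581535955088511150, 37058299246258290, 1848018090851790

@27  (27,17):1343731795378830·17+12725877242482560→35569317763922670, (27,18):107025546101760·18+1343731795378830→3270191625210510, (27,19):6433839018750·19+107025546101760→229268487458010, (27,20):290622864675·20+6433839018750→12246296312250, (27,21):9759104355·21+290622864675→495564056130, (27,22):238929405·22+9759104355→15015551265
@28  (28,18):3270191625210510·18+35569317763922670→94432767017711850, (28,19):229268487458010·19+3270191625210510→7626292886912700, (28,20):12246296312250·20+229268487458010→474194413703010, (28,21):495564056130·21+12246296312250→22653141490980, (28,22):15015551265·22+495564056130→825906183960
@29  (29,19):7626292886912700·19+94432767017711850→239332331869053150, (29,20):474194413703010·20+7626292886912700→17110181160972900, (29,21):22653141490980·21+474194413703010→949910385013590, (29,22):825906183960·22+22653141490980→40823077538100
@30  (30,20):17110181160972900·20+239332331869053150→581535955088511150, (30,21):949910385013590·21+17110181160972900→37058299246258290, (30,22):40823077538100·22+949910385013590→1848018090851790
Read S(30,20) = 581535955088511150, S(30,21) = 37058299246258290, S(30,22) = 1848018090851790.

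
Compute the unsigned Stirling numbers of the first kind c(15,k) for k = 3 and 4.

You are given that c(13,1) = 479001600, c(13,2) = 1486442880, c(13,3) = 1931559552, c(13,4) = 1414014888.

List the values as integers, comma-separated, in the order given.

392156797824, 310989260400

i=14: T(14,2)=479001600+13·1486442880=19802759040 | T(14,3)=1486442880+13·1931559552=26596717056 | T(14,4)=1931559552+13·1414014888=20313753096
i=15: T(15,3)=19802759040+14·26596717056=392156797824 | T(15,4)=26596717056+14·20313753096=310989260400
Read c(15,3) = 392156797824, c(15,4) = 310989260400.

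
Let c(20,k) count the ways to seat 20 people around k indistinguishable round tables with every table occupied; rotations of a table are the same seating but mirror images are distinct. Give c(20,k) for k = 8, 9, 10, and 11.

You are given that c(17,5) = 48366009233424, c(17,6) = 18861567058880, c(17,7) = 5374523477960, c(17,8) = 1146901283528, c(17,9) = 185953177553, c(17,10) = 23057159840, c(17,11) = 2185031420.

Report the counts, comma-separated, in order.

12953636989943896, 2503858755467550, 381922055502195, 46280647751910

[18] T[18,6]:17*18861567058880+48366009233424=369012649234384 · T[18,7]:17*5374523477960+18861567058880=110228466184200 · T[18,8]:17*1146901283528+5374523477960=24871845297936 · T[18,9]:17*185953177553+1146901283528=4308105301929 · T[18,10]:17*23057159840+185953177553=577924894833 · T[18,11]:17*2185031420+23057159840=60202693980
[19] T[19,7]:18*110228466184200+369012649234384=2353125040549984 · T[19,8]:18*24871845297936+110228466184200=557921681547048 · T[19,9]:18*4308105301929+24871845297936=102417740732658 · T[19,10]:18*577924894833+4308105301929=14710753408923 · T[19,11]:18*60202693980+577924894833=1661573386473
[20] T[20,8]:19*557921681547048+2353125040549984=12953636989943896 · T[20,9]:19*102417740732658+557921681547048=2503858755467550 · T[20,10]:19*14710753408923+102417740732658=381922055502195 · T[20,11]:19*1661573386473+14710753408923=46280647751910
Read c(20,8) = 12953636989943896, c(20,9) = 2503858755467550, c(20,10) = 381922055502195, c(20,11) = 46280647751910.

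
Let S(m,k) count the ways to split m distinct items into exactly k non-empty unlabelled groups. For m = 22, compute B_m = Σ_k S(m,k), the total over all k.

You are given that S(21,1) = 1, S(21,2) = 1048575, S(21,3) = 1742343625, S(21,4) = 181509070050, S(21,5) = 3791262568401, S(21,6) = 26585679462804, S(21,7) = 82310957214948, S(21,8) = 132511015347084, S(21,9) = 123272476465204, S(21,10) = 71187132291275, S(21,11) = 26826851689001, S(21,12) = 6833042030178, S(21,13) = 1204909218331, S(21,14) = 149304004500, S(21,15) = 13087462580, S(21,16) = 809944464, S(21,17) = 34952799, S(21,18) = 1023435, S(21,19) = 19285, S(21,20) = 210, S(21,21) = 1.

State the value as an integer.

[22] T[22,1]:1*1+0=1 · T[22,2]:2*1048575+1=2097151 · T[22,3]:3*1742343625+1048575=5228079450 · T[22,4]:4*181509070050+1742343625=727778623825 · T[22,5]:5*3791262568401+181509070050=19137821912055 · T[22,6]:6*26585679462804+3791262568401=163305339345225 · T[22,7]:7*82310957214948+26585679462804=602762379967440 · T[22,8]:8*132511015347084+82310957214948=1142399079991620 · T[22,9]:9*123272476465204+132511015347084=1241963303533920 · T[22,10]:10*71187132291275+123272476465204=835143799377954 · T[22,11]:11*26826851689001+71187132291275=366282500870286 · T[22,12]:12*6833042030178+26826851689001=108823356051137 · T[22,13]:13*1204909218331+6833042030178=22496861868481 · T[22,14]:14*149304004500+1204909218331=3295165281331 · T[22,15]:15*13087462580+149304004500=345615943200 · T[22,16]:16*809944464+13087462580=26046574004 · T[22,17]:17*34952799+809944464=1404142047 · T[22,18]:18*1023435+34952799=53374629 · T[22,19]:19*19285+1023435=1389850 · T[22,20]:20*210+19285=23485 · T[22,21]:21*1+210=231 · T[22,22]:22*0+1=1
B_22 = ΣS(22,k) = 1+2097151+5228079450+727778623825+19137821912055+163305339345225+602762379967440+1142399079991620+1241963303533920+835143799377954+366282500870286+108823356051137+22496861868481+3295165281331+345615943200+26046574004+1404142047+53374629+1389850+23485+231+1 = 4506715738447323

4506715738447323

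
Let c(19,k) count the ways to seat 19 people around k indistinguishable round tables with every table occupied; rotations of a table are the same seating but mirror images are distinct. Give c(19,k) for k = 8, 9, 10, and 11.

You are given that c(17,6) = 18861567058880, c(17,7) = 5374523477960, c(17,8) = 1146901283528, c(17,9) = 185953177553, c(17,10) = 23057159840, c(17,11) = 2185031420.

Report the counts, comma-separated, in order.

i=18: T(18,7)=18861567058880+17·5374523477960=110228466184200 | T(18,8)=5374523477960+17·1146901283528=24871845297936 | T(18,9)=1146901283528+17·185953177553=4308105301929 | T(18,10)=185953177553+17·23057159840=577924894833 | T(18,11)=23057159840+17·2185031420=60202693980
i=19: T(19,8)=110228466184200+18·24871845297936=557921681547048 | T(19,9)=24871845297936+18·4308105301929=102417740732658 | T(19,10)=4308105301929+18·577924894833=14710753408923 | T(19,11)=577924894833+18·60202693980=1661573386473
Read c(19,8) = 557921681547048, c(19,9) = 102417740732658, c(19,10) = 14710753408923, c(19,11) = 1661573386473.

557921681547048, 102417740732658, 14710753408923, 1661573386473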